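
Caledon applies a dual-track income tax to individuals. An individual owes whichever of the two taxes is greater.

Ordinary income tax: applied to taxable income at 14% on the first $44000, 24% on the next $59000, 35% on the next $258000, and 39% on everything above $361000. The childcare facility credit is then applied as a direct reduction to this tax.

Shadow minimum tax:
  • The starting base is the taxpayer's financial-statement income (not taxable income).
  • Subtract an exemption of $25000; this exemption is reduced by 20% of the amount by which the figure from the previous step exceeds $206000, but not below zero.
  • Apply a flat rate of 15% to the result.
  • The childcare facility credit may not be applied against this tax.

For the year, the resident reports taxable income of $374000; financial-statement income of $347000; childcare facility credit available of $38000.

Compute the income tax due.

$77690

Ordinary income tax:
  $44000 × 14% = $6160
  $59000 × 24% = $14160
  $258000 × 35% = $90300
  $13000 × 39% = $5070
  → $115690
  Less childcare facility credit $38000 → $77690

Shadow minimum tax:
  Base (financial-statement income): $347000
  Exemption: 20% × ($347000 − $206000) = $28200 ≥ $25000, so the exemption is fully phased out
  Base: $347000 − $0 = $347000
  $347000 × 15% = $52050

$77690 > $52050, so the ordinary income tax governs.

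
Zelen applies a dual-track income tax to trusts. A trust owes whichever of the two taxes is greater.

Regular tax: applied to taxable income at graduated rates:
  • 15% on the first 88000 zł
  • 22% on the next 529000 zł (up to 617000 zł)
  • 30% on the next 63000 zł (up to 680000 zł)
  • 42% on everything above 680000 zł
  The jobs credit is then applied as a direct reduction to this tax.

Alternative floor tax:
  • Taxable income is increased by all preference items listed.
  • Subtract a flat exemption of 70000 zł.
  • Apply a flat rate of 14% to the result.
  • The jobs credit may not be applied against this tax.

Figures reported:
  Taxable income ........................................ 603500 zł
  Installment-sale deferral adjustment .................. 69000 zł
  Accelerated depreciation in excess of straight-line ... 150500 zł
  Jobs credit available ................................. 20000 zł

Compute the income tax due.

106610 zł

Regular tax:
  88000 zł × 15% = 13200 zł
  515500 zł × 22% = 113410 zł
  → 126610 zł
  Less jobs credit 20000 zł → 106610 zł

Alternative floor tax:
  Adjusted income: 603500 zł + 69000 zł + 150500 zł = 823000 zł
  Less exemption 70000 zł → base 753000 zł
  753000 zł × 14% = 105420 zł

106610 zł > 105420 zł, so the regular tax governs.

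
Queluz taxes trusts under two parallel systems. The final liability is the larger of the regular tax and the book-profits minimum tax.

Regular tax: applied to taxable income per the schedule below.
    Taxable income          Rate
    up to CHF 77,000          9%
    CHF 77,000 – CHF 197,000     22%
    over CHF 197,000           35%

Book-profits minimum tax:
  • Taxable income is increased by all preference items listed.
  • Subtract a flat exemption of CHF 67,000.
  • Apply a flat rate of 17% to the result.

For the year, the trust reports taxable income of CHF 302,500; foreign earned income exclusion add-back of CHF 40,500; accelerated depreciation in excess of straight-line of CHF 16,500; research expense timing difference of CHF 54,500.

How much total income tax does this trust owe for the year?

CHF 70,255

Regular tax:
  CHF 77,000 × 9% = CHF 6,930
  CHF 120,000 × 22% = CHF 26,400
  CHF 105,500 × 35% = CHF 36,925
  → CHF 70,255

Book-profits minimum tax:
  Adjusted income: CHF 302,500 + CHF 40,500 + CHF 16,500 + CHF 54,500 = CHF 414,000
  Less exemption CHF 67,000 → base CHF 347,000
  CHF 347,000 × 17% = CHF 58,990

CHF 70,255 > CHF 58,990, so the regular tax governs.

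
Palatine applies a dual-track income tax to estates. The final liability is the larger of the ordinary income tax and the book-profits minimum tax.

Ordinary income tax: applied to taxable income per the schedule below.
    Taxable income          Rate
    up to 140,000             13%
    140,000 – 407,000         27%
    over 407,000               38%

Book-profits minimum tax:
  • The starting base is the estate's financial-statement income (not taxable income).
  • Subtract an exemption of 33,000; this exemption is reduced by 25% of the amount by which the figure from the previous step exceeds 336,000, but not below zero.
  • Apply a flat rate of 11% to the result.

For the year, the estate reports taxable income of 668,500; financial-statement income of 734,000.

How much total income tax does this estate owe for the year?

Ordinary income tax:
  140,000 × 13% = 18,200
  267,000 × 27% = 72,090
  261,500 × 38% = 99,370
  → 189,660

Book-profits minimum tax:
  Base (financial-statement income): 734,000
  Exemption: 25% × (734,000 − 336,000) = 99,500 ≥ 33,000, so the exemption is fully phased out
  Base: 734,000 − 0 = 734,000
  734,000 × 11% = 80,740

189,660 > 80,740, so the ordinary income tax governs.

189,660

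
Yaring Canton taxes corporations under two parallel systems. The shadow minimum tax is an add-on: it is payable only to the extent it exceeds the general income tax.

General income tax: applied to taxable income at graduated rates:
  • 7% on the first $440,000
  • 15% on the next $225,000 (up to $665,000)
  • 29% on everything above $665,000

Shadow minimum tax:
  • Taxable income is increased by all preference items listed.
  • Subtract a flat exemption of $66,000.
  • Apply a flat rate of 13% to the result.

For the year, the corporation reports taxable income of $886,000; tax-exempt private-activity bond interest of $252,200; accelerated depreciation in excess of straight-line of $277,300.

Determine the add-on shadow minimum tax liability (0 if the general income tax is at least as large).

$46,795

Shadow minimum tax:
  Adjusted income: $886,000 + $252,200 + $277,300 = $1,415,500
  Less exemption $66,000 → base $1,349,500
  $1,349,500 × 13% = $175,435

General income tax:
  $440,000 × 7% = $30,800
  $225,000 × 15% = $33,750
  $221,000 × 29% = $64,090
  → $128,640

Excess of shadow minimum tax over general income tax: $175,435 − $128,640 = $46,795.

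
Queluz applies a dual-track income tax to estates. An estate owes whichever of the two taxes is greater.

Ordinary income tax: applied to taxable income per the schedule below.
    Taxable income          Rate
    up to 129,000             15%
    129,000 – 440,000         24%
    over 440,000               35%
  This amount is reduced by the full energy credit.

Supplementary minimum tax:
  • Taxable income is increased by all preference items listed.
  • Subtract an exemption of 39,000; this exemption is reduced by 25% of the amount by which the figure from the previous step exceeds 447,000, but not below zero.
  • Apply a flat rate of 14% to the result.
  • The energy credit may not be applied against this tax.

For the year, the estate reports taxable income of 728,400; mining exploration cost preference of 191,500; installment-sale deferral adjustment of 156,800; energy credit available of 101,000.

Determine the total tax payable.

150,738

Supplementary minimum tax:
  Adjusted income: 728,400 + 191,500 + 156,800 = 1,076,700
  Exemption: 25% × (1,076,700 − 447,000) = 157,425 ≥ 39,000, so the exemption is fully phased out
  Base: 1,076,700 − 0 = 1,076,700
  1,076,700 × 14% = 150,738

Ordinary income tax:
  129,000 × 15% = 19,350
  311,000 × 24% = 74,640
  288,400 × 35% = 100,940
  → 194,930
  Less energy credit 101,000 → 93,930

150,738 > 93,930, so the supplementary minimum tax is the binding amount.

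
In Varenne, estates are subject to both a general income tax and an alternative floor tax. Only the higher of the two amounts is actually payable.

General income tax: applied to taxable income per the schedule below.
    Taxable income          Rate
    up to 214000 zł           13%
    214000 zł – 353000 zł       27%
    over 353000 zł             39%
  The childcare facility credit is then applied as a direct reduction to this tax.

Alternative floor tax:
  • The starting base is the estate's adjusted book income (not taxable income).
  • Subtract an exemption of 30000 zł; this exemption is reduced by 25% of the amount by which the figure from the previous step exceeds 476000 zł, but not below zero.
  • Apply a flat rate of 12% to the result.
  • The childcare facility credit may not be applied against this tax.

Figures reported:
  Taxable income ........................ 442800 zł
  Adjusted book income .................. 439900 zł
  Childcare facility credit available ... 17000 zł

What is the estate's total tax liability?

Alternative floor tax:
  Base (adjusted book income): 439900 zł
  Exemption: 439900 zł ≤ 476000 zł, so full 30000 zł applies
  Base: 439900 zł − 30000 zł = 409900 zł
  409900 zł × 12% = 49188 zł

General income tax:
  214000 zł × 13% = 27820 zł
  139000 zł × 27% = 37530 zł
  89800 zł × 39% = 35022 zł
  → 100372 zł
  Less childcare facility credit 17000 zł → 83372 zł

83372 zł > 49188 zł, so the general income tax governs.

83372 zł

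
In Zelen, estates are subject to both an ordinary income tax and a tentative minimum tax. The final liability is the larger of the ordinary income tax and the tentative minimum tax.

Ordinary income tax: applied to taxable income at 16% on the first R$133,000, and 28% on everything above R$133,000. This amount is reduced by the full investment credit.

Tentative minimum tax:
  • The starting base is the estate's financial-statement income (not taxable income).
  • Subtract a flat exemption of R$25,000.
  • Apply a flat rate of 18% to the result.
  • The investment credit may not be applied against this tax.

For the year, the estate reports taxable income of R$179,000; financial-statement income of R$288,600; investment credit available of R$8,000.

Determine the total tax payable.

Ordinary income tax:
  R$133,000 × 16% = R$21,280
  R$46,000 × 28% = R$12,880
  → R$34,160
  Less investment credit R$8,000 → R$26,160

Tentative minimum tax:
  Base (financial-statement income): R$288,600
  Less exemption R$25,000 → base R$263,600
  R$263,600 × 18% = R$47,448

R$47,448 > R$26,160, so the tentative minimum tax is the binding amount.

R$47,448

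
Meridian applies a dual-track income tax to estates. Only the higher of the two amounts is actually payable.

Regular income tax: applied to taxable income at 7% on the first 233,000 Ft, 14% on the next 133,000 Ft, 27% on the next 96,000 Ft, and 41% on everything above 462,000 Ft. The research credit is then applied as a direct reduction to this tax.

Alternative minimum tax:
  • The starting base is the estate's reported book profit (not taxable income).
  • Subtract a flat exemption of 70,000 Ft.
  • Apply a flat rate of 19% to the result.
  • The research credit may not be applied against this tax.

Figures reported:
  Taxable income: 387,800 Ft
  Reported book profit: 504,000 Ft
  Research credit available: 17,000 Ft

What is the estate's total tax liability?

82,460 Ft

Alternative minimum tax:
  Base (reported book profit): 504,000 Ft
  Less exemption 70,000 Ft → base 434,000 Ft
  434,000 Ft × 19% = 82,460 Ft

Regular income tax:
  233,000 Ft × 7% = 16,310 Ft
  133,000 Ft × 14% = 18,620 Ft
  21,800 Ft × 27% = 5,886 Ft
  → 40,816 Ft
  Less research credit 17,000 Ft → 23,816 Ft

82,460 Ft > 23,816 Ft, so the alternative minimum tax is the binding amount.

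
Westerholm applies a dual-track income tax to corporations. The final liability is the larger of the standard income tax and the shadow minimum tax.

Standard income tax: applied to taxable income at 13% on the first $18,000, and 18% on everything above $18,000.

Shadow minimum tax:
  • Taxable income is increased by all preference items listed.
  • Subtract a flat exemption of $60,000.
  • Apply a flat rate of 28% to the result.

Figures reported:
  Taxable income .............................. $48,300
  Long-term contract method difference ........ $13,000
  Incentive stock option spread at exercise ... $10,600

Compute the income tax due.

Standard income tax:
  $18,000 × 13% = $2,340
  $30,300 × 18% = $5,454
  → $7,794

Shadow minimum tax:
  Adjusted income: $48,300 + $13,000 + $10,600 = $71,900
  Less exemption $60,000 → base $11,900
  $11,900 × 28% = $3,332

$7,794 > $3,332, so the standard income tax governs.

$7,794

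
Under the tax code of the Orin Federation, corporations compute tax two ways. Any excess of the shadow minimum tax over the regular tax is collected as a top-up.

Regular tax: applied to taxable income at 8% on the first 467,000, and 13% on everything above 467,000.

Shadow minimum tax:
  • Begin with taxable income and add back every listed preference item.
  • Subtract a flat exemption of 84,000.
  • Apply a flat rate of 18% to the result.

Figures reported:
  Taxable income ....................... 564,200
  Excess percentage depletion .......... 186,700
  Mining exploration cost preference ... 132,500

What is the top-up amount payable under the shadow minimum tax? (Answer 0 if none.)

Regular tax:
  467,000 × 8% = 37,360
  97,200 × 13% = 12,636
  → 49,996

Shadow minimum tax:
  Adjusted income: 564,200 + 186,700 + 132,500 = 883,400
  Less exemption 84,000 → base 799,400
  799,400 × 18% = 143,892

Excess of shadow minimum tax over regular tax: 143,892 − 49,996 = 93,896.

93,896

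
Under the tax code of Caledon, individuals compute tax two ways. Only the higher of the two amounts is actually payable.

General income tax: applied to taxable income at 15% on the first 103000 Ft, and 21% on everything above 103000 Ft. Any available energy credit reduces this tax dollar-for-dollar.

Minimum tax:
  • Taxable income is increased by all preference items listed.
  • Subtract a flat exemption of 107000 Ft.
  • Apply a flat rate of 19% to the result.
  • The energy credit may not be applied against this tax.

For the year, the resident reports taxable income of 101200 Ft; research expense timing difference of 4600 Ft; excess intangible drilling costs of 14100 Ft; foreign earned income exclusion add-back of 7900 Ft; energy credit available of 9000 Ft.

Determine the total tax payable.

General income tax:
  101200 Ft × 15% = 15180 Ft
  Less energy credit 9000 Ft → 6180 Ft

Minimum tax:
  Adjusted income: 101200 Ft + 4600 Ft + 14100 Ft + 7900 Ft = 127800 Ft
  Less exemption 107000 Ft → base 20800 Ft
  20800 Ft × 19% = 3952 Ft

6180 Ft > 3952 Ft, so the general income tax governs.

6180 Ft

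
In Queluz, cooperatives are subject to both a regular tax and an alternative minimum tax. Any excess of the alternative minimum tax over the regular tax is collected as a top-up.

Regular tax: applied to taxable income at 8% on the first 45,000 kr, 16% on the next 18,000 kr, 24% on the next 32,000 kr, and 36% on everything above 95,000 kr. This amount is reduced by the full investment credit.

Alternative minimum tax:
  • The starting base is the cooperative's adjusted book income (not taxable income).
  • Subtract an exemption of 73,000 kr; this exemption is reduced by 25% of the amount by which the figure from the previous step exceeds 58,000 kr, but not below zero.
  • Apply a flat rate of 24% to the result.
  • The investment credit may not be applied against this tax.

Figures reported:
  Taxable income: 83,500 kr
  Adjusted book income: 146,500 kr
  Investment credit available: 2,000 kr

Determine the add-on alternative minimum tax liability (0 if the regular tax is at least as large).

Regular tax:
  45,000 kr × 8% = 3,600 kr
  18,000 kr × 16% = 2,880 kr
  20,500 kr × 24% = 4,920 kr
  → 11,400 kr
  Less investment credit 2,000 kr → 9,400 kr

Alternative minimum tax:
  Base (adjusted book income): 146,500 kr
  Exemption: 73,000 kr − 25% × (146,500 kr − 58,000 kr) = 73,000 kr − 22,125 kr = 50,875 kr
  Base: 146,500 kr − 50,875 kr = 95,625 kr
  95,625 kr × 24% = 22,950 kr

Excess of alternative minimum tax over regular tax: 22,950 kr − 9,400 kr = 13,550 kr.

13,550 kr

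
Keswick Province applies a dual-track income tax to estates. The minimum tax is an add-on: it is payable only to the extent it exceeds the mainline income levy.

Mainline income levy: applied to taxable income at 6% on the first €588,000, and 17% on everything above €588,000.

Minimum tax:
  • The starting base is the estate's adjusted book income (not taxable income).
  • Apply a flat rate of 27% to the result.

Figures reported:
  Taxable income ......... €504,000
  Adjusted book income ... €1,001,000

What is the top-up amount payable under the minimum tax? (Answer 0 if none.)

Minimum tax:
  Base (adjusted book income): €1,001,000
  €1,001,000 × 27% = €270,270

Mainline income levy:
  €504,000 × 6% = €30,240

Excess of minimum tax over mainline income levy: €270,270 − €30,240 = €240,030.

€240,030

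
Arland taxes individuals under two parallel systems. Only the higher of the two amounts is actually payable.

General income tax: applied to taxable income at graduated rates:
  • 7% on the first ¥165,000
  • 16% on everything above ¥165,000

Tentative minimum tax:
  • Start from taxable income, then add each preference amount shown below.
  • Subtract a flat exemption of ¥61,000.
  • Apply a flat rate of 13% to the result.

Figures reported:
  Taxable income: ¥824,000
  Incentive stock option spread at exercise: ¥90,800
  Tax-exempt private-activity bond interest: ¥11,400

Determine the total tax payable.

¥116,990

Tentative minimum tax:
  Adjusted income: ¥824,000 + ¥90,800 + ¥11,400 = ¥926,200
  Less exemption ¥61,000 → base ¥865,200
  ¥865,200 × 13% = ¥112,476

General income tax:
  ¥165,000 × 7% = ¥11,550
  ¥659,000 × 16% = ¥105,440
  → ¥116,990

¥116,990 > ¥112,476, so the general income tax governs.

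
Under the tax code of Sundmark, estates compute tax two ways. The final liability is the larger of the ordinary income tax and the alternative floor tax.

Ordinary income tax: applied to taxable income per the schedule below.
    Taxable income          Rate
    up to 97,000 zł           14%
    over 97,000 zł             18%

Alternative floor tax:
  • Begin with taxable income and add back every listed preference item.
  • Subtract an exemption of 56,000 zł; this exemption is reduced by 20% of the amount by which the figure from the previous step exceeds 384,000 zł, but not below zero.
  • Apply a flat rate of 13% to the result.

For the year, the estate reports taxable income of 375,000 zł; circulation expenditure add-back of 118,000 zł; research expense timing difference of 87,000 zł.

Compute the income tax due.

Alternative floor tax:
  Adjusted income: 375,000 zł + 118,000 zł + 87,000 zł = 580,000 zł
  Exemption: 56,000 zł − 20% × (580,000 zł − 384,000 zł) = 56,000 zł − 39,200 zł = 16,800 zł
  Base: 580,000 zł − 16,800 zł = 563,200 zł
  563,200 zł × 13% = 73,216 zł

Ordinary income tax:
  97,000 zł × 14% = 13,580 zł
  278,000 zł × 18% = 50,040 zł
  → 63,620 zł

73,216 zł > 63,620 zł, so the alternative floor tax is the binding amount.

73,216 zł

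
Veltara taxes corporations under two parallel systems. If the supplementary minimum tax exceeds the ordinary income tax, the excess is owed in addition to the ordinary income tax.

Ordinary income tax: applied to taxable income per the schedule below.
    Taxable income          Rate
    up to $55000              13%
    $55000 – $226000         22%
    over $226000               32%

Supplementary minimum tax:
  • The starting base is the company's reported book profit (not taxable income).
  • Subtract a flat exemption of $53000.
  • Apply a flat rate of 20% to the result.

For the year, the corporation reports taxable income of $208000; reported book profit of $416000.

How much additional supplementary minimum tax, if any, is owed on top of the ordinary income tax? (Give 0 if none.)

$31790

Ordinary income tax:
  $55000 × 13% = $7150
  $153000 × 22% = $33660
  → $40810

Supplementary minimum tax:
  Base (reported book profit): $416000
  Less exemption $53000 → base $363000
  $363000 × 20% = $72600

Excess of supplementary minimum tax over ordinary income tax: $72600 − $40810 = $31790.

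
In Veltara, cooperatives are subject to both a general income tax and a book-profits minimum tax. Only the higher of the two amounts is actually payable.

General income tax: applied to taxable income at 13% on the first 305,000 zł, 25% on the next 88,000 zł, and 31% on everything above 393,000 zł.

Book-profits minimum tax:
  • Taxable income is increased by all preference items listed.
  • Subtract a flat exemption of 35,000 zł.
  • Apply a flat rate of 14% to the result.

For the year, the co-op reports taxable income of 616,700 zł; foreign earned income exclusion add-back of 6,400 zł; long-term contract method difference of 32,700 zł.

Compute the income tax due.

General income tax:
  305,000 zł × 13% = 39,650 zł
  88,000 zł × 25% = 22,000 zł
  223,700 zł × 31% = 69,347 zł
  → 130,997 zł

Book-profits minimum tax:
  Adjusted income: 616,700 zł + 6,400 zł + 32,700 zł = 655,800 zł
  Less exemption 35,000 zł → base 620,800 zł
  620,800 zł × 14% = 86,912 zł

130,997 zł > 86,912 zł, so the general income tax governs.

130,997 zł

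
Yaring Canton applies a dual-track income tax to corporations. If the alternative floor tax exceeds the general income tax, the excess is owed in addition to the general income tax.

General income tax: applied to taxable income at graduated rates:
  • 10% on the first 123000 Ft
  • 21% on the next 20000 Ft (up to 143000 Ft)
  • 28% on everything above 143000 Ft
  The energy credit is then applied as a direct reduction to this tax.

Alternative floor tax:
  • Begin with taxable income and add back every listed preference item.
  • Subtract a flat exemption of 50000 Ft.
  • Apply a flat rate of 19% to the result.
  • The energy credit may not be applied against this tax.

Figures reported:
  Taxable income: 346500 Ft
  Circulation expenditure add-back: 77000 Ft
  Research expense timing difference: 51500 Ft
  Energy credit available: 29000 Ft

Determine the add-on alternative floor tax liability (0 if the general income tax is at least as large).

Alternative floor tax:
  Adjusted income: 346500 Ft + 77000 Ft + 51500 Ft = 475000 Ft
  Less exemption 50000 Ft → base 425000 Ft
  425000 Ft × 19% = 80750 Ft

General income tax:
  123000 Ft × 10% = 12300 Ft
  20000 Ft × 21% = 4200 Ft
  203500 Ft × 28% = 56980 Ft
  → 73480 Ft
  Less energy credit 29000 Ft → 44480 Ft

Excess of alternative floor tax over general income tax: 80750 Ft − 44480 Ft = 36270 Ft.

36270 Ft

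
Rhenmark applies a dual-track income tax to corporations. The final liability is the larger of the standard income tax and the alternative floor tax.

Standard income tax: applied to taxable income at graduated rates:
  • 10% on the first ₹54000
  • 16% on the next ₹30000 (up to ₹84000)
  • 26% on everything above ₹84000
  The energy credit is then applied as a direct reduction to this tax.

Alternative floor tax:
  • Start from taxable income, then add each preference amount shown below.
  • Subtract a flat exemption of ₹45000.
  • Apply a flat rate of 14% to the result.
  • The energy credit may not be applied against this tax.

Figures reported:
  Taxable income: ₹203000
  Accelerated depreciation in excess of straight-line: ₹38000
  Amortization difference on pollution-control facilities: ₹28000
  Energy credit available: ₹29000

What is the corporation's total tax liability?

Standard income tax:
  ₹54000 × 10% = ₹5400
  ₹30000 × 16% = ₹4800
  ₹119000 × 26% = ₹30940
  → ₹41140
  Less energy credit ₹29000 → ₹12140

Alternative floor tax:
  Adjusted income: ₹203000 + ₹38000 + ₹28000 = ₹269000
  Less exemption ₹45000 → base ₹224000
  ₹224000 × 14% = ₹31360

₹31360 > ₹12140, so the alternative floor tax is the binding amount.

₹31360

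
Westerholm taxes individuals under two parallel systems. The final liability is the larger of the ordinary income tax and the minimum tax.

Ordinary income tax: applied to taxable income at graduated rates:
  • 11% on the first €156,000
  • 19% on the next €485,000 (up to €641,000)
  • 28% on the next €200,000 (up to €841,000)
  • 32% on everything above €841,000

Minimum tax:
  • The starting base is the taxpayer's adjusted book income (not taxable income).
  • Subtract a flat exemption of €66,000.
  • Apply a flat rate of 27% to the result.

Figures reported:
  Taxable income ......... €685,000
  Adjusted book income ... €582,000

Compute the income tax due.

Ordinary income tax:
  €156,000 × 11% = €17,160
  €485,000 × 19% = €92,150
  €44,000 × 28% = €12,320
  → €121,630

Minimum tax:
  Base (adjusted book income): €582,000
  Less exemption €66,000 → base €516,000
  €516,000 × 27% = €139,320

€139,320 > €121,630, so the minimum tax is the binding amount.

€139,320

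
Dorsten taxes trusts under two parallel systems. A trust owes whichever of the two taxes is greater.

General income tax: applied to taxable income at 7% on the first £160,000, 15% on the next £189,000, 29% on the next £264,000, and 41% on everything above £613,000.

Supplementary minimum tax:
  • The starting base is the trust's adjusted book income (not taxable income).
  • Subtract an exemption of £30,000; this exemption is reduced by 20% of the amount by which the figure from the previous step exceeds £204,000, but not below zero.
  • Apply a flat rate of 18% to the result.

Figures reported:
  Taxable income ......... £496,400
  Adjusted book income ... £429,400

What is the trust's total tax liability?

Supplementary minimum tax:
  Base (adjusted book income): £429,400
  Exemption: 20% × (£429,400 − £204,000) = £45,080 ≥ £30,000, so the exemption is fully phased out
  Base: £429,400 − £0 = £429,400
  £429,400 × 18% = £77,292

General income tax:
  £160,000 × 7% = £11,200
  £189,000 × 15% = £28,350
  £147,400 × 29% = £42,746
  → £82,296

£82,296 > £77,292, so the general income tax governs.

£82,296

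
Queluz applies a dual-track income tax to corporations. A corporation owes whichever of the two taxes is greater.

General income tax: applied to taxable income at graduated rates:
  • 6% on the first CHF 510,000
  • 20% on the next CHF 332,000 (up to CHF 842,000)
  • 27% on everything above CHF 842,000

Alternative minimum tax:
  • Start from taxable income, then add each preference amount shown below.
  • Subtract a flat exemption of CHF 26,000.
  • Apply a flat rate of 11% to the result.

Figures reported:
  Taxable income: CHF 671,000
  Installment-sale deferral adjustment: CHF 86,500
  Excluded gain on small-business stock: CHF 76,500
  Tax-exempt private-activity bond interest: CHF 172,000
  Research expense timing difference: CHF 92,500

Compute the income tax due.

General income tax:
  CHF 510,000 × 6% = CHF 30,600
  CHF 161,000 × 20% = CHF 32,200
  → CHF 62,800

Alternative minimum tax:
  Adjusted income: CHF 671,000 + CHF 86,500 + CHF 76,500 + CHF 172,000 + CHF 92,500 = CHF 1,098,500
  Less exemption CHF 26,000 → base CHF 1,072,500
  CHF 1,072,500 × 11% = CHF 117,975

CHF 117,975 > CHF 62,800, so the alternative minimum tax is the binding amount.

CHF 117,975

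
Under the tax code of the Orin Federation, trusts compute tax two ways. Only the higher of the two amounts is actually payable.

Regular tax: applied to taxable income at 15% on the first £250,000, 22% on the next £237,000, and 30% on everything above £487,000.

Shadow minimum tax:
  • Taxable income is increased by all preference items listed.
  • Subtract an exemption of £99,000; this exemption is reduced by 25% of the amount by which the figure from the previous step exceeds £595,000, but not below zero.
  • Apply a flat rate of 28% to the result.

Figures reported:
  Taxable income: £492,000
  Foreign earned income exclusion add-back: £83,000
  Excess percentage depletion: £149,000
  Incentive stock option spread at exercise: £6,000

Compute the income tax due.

£186,130

Regular tax:
  £250,000 × 15% = £37,500
  £237,000 × 22% = £52,140
  £5,000 × 30% = £1,500
  → £91,140

Shadow minimum tax:
  Adjusted income: £492,000 + £83,000 + £149,000 + £6,000 = £730,000
  Exemption: £99,000 − 25% × (£730,000 − £595,000) = £99,000 − £33,750 = £65,250
  Base: £730,000 − £65,250 = £664,750
  £664,750 × 28% = £186,130

£186,130 > £91,140, so the shadow minimum tax is the binding amount.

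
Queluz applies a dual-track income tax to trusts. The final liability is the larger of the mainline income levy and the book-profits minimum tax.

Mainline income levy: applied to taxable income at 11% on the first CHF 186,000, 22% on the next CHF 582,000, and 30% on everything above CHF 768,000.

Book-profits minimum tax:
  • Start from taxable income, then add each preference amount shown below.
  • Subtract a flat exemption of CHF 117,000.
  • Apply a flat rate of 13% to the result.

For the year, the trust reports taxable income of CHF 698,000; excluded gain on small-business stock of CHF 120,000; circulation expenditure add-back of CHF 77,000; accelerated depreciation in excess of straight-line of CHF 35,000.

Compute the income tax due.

CHF 133,100

Book-profits minimum tax:
  Adjusted income: CHF 698,000 + CHF 120,000 + CHF 77,000 + CHF 35,000 = CHF 930,000
  Less exemption CHF 117,000 → base CHF 813,000
  CHF 813,000 × 13% = CHF 105,690

Mainline income levy:
  CHF 186,000 × 11% = CHF 20,460
  CHF 512,000 × 22% = CHF 112,640
  → CHF 133,100

CHF 133,100 > CHF 105,690, so the mainline income levy governs.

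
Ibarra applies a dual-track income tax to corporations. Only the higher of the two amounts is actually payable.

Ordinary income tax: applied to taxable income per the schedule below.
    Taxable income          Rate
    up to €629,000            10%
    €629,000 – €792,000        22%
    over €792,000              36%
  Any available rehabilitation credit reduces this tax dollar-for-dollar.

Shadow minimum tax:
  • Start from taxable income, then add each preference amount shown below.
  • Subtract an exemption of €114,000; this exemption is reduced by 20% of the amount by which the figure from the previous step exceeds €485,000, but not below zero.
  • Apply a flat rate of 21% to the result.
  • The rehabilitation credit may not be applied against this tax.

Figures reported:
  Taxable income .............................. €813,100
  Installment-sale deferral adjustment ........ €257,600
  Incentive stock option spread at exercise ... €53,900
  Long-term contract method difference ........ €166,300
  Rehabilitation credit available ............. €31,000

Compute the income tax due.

Shadow minimum tax:
  Adjusted income: €813,100 + €257,600 + €53,900 + €166,300 = €1,290,900
  Exemption: 20% × (€1,290,900 − €485,000) = €161,180 ≥ €114,000, so the exemption is fully phased out
  Base: €1,290,900 − €0 = €1,290,900
  €1,290,900 × 21% = €271,089

Ordinary income tax:
  €629,000 × 10% = €62,900
  €163,000 × 22% = €35,860
  €21,100 × 36% = €7,596
  → €106,356
  Less rehabilitation credit €31,000 → €75,356

€271,089 > €75,356, so the shadow minimum tax is the binding amount.

€271,089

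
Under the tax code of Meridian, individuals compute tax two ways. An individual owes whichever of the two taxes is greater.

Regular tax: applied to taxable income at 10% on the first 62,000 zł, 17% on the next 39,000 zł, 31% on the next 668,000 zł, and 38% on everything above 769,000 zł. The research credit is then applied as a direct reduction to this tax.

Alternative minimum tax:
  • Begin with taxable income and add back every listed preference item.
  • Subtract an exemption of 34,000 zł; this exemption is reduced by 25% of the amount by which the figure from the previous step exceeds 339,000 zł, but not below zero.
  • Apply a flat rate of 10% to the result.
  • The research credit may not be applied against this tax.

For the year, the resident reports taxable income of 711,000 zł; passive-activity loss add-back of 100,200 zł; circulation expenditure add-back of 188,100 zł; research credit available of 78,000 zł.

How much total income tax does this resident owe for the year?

123,930 zł

Regular tax:
  62,000 zł × 10% = 6,200 zł
  39,000 zł × 17% = 6,630 zł
  610,000 zł × 31% = 189,100 zł
  → 201,930 zł
  Less research credit 78,000 zł → 123,930 zł

Alternative minimum tax:
  Adjusted income: 711,000 zł + 100,200 zł + 188,100 zł = 999,300 zł
  Exemption: 25% × (999,300 zł − 339,000 zł) = 165,075 zł ≥ 34,000 zł, so the exemption is fully phased out
  Base: 999,300 zł − 0 zł = 999,300 zł
  999,300 zł × 10% = 99,930 zł

123,930 zł > 99,930 zł, so the regular tax governs.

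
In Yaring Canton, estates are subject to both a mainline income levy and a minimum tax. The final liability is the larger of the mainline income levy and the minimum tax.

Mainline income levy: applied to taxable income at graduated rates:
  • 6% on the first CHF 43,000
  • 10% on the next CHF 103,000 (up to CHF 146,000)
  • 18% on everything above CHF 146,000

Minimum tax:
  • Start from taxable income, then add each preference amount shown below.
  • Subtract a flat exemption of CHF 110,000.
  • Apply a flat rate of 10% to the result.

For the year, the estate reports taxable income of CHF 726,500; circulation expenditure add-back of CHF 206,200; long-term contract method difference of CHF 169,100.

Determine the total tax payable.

CHF 117,370

Mainline income levy:
  CHF 43,000 × 6% = CHF 2,580
  CHF 103,000 × 10% = CHF 10,300
  CHF 580,500 × 18% = CHF 104,490
  → CHF 117,370

Minimum tax:
  Adjusted income: CHF 726,500 + CHF 206,200 + CHF 169,100 = CHF 1,101,800
  Less exemption CHF 110,000 → base CHF 991,800
  CHF 991,800 × 10% = CHF 99,180

CHF 117,370 > CHF 99,180, so the mainline income levy governs.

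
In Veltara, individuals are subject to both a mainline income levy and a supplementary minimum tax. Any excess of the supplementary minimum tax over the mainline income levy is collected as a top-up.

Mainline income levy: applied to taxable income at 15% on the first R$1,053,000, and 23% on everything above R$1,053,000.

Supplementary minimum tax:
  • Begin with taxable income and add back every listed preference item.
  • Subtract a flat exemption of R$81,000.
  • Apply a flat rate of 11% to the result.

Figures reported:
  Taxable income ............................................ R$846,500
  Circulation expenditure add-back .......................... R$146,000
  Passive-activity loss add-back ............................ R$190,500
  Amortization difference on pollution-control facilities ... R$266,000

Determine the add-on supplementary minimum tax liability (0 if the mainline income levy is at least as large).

Supplementary minimum tax:
  Adjusted income: R$846,500 + R$146,000 + R$190,500 + R$266,000 = R$1,449,000
  Less exemption R$81,000 → base R$1,368,000
  R$1,368,000 × 11% = R$150,480

Mainline income levy:
  R$846,500 × 15% = R$126,975

Excess of supplementary minimum tax over mainline income levy: R$150,480 − R$126,975 = R$23,505.

R$23,505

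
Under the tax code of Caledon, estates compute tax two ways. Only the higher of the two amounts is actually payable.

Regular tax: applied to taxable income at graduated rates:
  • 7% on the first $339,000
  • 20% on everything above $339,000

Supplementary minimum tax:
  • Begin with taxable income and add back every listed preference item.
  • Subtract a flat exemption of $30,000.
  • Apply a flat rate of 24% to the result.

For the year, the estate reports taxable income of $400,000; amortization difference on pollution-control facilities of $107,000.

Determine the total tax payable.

Regular tax:
  $339,000 × 7% = $23,730
  $61,000 × 20% = $12,200
  → $35,930

Supplementary minimum tax:
  Adjusted income: $400,000 + $107,000 = $507,000
  Less exemption $30,000 → base $477,000
  $477,000 × 24% = $114,480

$114,480 > $35,930, so the supplementary minimum tax is the binding amount.

$114,480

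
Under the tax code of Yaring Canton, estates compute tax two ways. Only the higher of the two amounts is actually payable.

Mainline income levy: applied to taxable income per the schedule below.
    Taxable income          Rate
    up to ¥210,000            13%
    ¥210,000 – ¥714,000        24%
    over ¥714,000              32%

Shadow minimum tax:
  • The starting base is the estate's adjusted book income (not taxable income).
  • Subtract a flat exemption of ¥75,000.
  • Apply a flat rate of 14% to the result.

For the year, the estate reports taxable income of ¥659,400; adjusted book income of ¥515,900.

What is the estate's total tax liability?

¥135,156

Mainline income levy:
  ¥210,000 × 13% = ¥27,300
  ¥449,400 × 24% = ¥107,856
  → ¥135,156

Shadow minimum tax:
  Base (adjusted book income): ¥515,900
  Less exemption ¥75,000 → base ¥440,900
  ¥440,900 × 14% = ¥61,726

¥135,156 > ¥61,726, so the mainline income levy governs.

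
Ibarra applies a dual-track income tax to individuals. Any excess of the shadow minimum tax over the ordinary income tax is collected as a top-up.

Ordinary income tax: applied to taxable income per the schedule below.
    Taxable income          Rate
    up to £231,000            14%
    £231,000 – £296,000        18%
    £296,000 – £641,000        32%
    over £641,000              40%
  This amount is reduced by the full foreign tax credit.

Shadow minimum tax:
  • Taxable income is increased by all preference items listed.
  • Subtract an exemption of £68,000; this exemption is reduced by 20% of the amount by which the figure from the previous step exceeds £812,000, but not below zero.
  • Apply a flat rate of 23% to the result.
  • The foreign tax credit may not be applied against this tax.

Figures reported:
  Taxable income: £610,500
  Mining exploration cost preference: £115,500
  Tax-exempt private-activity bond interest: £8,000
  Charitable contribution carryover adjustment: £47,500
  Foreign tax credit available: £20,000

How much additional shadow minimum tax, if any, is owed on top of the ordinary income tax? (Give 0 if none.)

Ordinary income tax:
  £231,000 × 14% = £32,340
  £65,000 × 18% = £11,700
  £314,500 × 32% = £100,640
  → £144,680
  Less foreign tax credit £20,000 → £124,680

Shadow minimum tax:
  Adjusted income: £610,500 + £115,500 + £8,000 + £47,500 = £781,500
  Exemption: £781,500 ≤ £812,000, so full £68,000 applies
  Base: £781,500 − £68,000 = £713,500
  £713,500 × 23% = £164,105

Excess of shadow minimum tax over ordinary income tax: £164,105 − £124,680 = £39,425.

£39,425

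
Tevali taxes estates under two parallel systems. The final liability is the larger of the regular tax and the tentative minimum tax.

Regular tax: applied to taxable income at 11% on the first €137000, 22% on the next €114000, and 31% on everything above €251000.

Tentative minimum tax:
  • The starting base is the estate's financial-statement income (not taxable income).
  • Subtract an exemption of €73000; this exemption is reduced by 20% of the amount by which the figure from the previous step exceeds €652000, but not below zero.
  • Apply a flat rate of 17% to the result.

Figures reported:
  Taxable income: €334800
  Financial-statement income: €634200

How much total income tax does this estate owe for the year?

€95404

Tentative minimum tax:
  Base (financial-statement income): €634200
  Exemption: €634200 ≤ €652000, so full €73000 applies
  Base: €634200 − €73000 = €561200
  €561200 × 17% = €95404

Regular tax:
  €137000 × 11% = €15070
  €114000 × 22% = €25080
  €83800 × 31% = €25978
  → €66128

€95404 > €66128, so the tentative minimum tax is the binding amount.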